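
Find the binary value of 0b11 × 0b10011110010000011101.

0b111011010110001010111

Multiply each base-2 digit by 3, carrying:
  1×3 = 3 → write 1 carry 1
  0×3+1 = 1 → write 1
  1×3 = 3 → write 1 carry 1
  1×3+1 = 4 → write 0 carry 2
  1×3+2 = 5 → write 1 carry 2
  0×3+2 = 2 → write 0 carry 1
  0×3+1 = 1 → write 1
  0×3 = 0 → write 0
  0×3 = 0 → write 0
  0×3 = 0 → write 0
  1×3 = 3 → write 1 carry 1
  0×3+1 = 1 → write 1
  0×3 = 0 → write 0
  1×3 = 3 → write 1 carry 1
  1×3+1 = 4 → write 0 carry 2
  1×3+2 = 5 → write 1 carry 2
  1×3+2 = 5 → write 1 carry 2
  0×3+2 = 2 → write 0 carry 1
  0×3+1 = 1 → write 1
  1×3 = 3 → write 1 carry 1
  remaining carry: 1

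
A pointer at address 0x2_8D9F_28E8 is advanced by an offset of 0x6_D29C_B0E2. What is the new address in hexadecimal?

Add column by column in base 16, right to left:
  8+2 = A
  E+E = C carry 1
  8+0+1 = 9
  2+B = D
  F+C = B carry 1
  9+9+1 = 3 carry 1
  D+2+1 = 0 carry 1
  8+D+1 = 6 carry 1
  2+6+1 = 9

0x9603BD9CA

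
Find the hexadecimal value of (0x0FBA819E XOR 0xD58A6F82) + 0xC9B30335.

0x1A3E3F151

First 0x0FBA819E XOR 0xD58A6F82 = 0xDA30EE1C.
Add column by column in base 16, right to left:
  C+5 = 1 carry 1
  1+3+1 = 5
  E+3 = 1 carry 1
  E+0+1 = F
  0+3 = 3
  3+B = E
  A+9 = 3 carry 1
  D+C+1 = A carry 1
  final carry 1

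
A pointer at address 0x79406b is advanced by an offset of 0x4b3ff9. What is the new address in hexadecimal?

0xc48064

Add column by column in base 16, right to left:
  b+9 = 4 carry 1
  6+f+1 = 6 carry 1
  0+f+1 = 0 carry 1
  4+3+1 = 8
  9+b = 4 carry 1
  7+4+1 = c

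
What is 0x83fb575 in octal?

Expand each hex digit to 4 bits: 8=1000 3=0011 f=1111 b=1011 5=0101 7=0111 5=0101.
Group the bits in threes: 001 000 001 111 111 011 010 101 110 101 → 1017732565.

0o1017732565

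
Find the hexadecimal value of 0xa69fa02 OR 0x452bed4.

0xe7bfed6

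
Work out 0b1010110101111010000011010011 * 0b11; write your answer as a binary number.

Multiply each base-2 digit by 3, carrying:
  1×3 = 3 → write 1 carry 1
  1×3+1 = 4 → write 0 carry 2
  0×3+2 = 2 → write 0 carry 1
  0×3+1 = 1 → write 1
  1×3 = 3 → write 1 carry 1
  0×3+1 = 1 → write 1
  1×3 = 3 → write 1 carry 1
  1×3+1 = 4 → write 0 carry 2
  0×3+2 = 2 → write 0 carry 1
  0×3+1 = 1 → write 1
  0×3 = 0 → write 0
  0×3 = 0 → write 0
  0×3 = 0 → write 0
  1×3 = 3 → write 1 carry 1
  0×3+1 = 1 → write 1
  1×3 = 3 → write 1 carry 1
  1×3+1 = 4 → write 0 carry 2
  1×3+2 = 5 → write 1 carry 2
  1×3+2 = 5 → write 1 carry 2
  0×3+2 = 2 → write 0 carry 1
  1×3+1 = 4 → write 0 carry 2
  0×3+2 = 2 → write 0 carry 1
  1×3+1 = 4 → write 0 carry 2
  1×3+2 = 5 → write 1 carry 2
  0×3+2 = 2 → write 0 carry 1
  1×3+1 = 4 → write 0 carry 2
  0×3+2 = 2 → write 0 carry 1
  1×3+1 = 4 → write 0 carry 2
  remaining carry: 10

0b100000100001101110001001111001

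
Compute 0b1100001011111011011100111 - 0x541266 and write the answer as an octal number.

0o114362201

0b1100001011111011011100111 = 0o141373347 in octal.
0x541266 = 0o25011146 in octal.
Subtract column by column in base 8:
  7-6 → 1
  4-4 → 0
  3-1 → 2
  3-1 → 2
  7-1 → 6
  3-0 → 3
  1-5 → 4 (borrow)
  4-2-1 → 1
  1-0 → 1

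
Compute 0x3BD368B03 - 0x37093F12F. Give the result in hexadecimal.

Subtract column by column in base 16:
  3-F → 4 (borrow)
  0-2-1 → D (borrow)
  B-1-1 → 9
  8-F → 9 (borrow)
  6-3-1 → 2
  3-9 → A (borrow)
  D-0-1 → C
  B-7 → 4
  3-3 → 0

0x4CA299D4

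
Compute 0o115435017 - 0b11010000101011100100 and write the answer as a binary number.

0o115435017 = 0b1001101100011101000001111 in binary.
Subtract column by column in base 2:
  1-0 → 1
  1-0 → 1
  1-1 → 0
  1-0 → 1
  0-0 → 0
  0-1 → 1 (borrow)
  0-1-1 → 0 (borrow)
  0-1-1 → 0 (borrow)
  0-0-1 → 1 (borrow)
  1-1-1 → 1 (borrow)
  0-0-1 → 1 (borrow)
  1-1-1 → 1 (borrow)
  1-0-1 → 0
  1-0 → 1
  0-0 → 0
  0-0 → 0
  0-1 → 1 (borrow)
  1-0-1 → 0
  1-1 → 0
  0-1 → 1 (borrow)
  1-0-1 → 0
  1-0 → 1
  0-0 → 0
  0-0 → 0
  1-0 → 1

0b1001010010010111100101011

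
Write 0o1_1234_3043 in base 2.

Each octal digit is 3 bits: 1=001 1=001 2=010 3=011 4=100 3=011 0=000 4=100 3=011.

0b1001010011100011000100011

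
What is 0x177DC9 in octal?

Expand each hex digit to 4 bits: 1=0001 7=0111 7=0111 D=1101 C=1100 9=1001.
Group the bits in threes: 101 110 111 110 111 001 001 → 5676711.

0o5676711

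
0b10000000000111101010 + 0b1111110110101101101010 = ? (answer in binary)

0b10001110110110101010100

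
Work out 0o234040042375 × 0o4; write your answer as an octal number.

0o1160200211764

Multiply each base-8 digit by 4, carrying:
  5×4 = 20 → write 4 carry 2
  7×4+2 = 30 → write 6 carry 3
  3×4+3 = 15 → write 7 carry 1
  2×4+1 = 9 → write 1 carry 1
  4×4+1 = 17 → write 1 carry 2
  0×4+2 = 2 → write 2
  0×4 = 0 → write 0
  4×4 = 16 → write 0 carry 2
  0×4+2 = 2 → write 2
  4×4 = 16 → write 0 carry 2
  3×4+2 = 14 → write 6 carry 1
  2×4+1 = 9 → write 1 carry 1
  remaining carry: 1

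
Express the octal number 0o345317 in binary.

Each octal digit is 3 bits: 3=011 4=100 5=101 3=011 1=001 7=111.

0b11100101011001111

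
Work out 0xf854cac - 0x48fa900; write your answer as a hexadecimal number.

Subtract column by column in base 16:
  c-0 → c
  a-0 → a
  c-9 → 3
  4-a → a (borrow)
  5-f-1 → 5 (borrow)
  8-8-1 → f (borrow)
  f-4-1 → a

0xaf5a3ac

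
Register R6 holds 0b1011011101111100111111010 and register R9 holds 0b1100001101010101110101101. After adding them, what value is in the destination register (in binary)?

Add column by column in base 2, right to left:
  0+1 = 1
  1+0 = 1
  0+1 = 1
  1+1 = 0 carry 1
  1+0+1 = 0 carry 1
  1+1+1 = 1 carry 1
  1+0+1 = 0 carry 1
  1+1+1 = 1 carry 1
  1+1+1 = 1 carry 1
  0+1+1 = 0 carry 1
  0+0+1 = 1
  1+1 = 0 carry 1
  1+0+1 = 0 carry 1
  1+1+1 = 1 carry 1
  1+0+1 = 0 carry 1
  1+1+1 = 1 carry 1
  0+0+1 = 1
  1+1 = 0 carry 1
  1+1+1 = 1 carry 1
  1+0+1 = 0 carry 1
  0+0+1 = 1
  1+0 = 1
  1+0 = 1
  0+1 = 1
  1+1 = 0 carry 1
  final carry 1

0b10111101011010010110100111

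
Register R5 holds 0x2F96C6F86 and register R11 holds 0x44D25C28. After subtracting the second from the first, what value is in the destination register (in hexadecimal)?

0x2B49A135E

Subtract column by column in base 16:
  6-8 → E (borrow)
  8-2-1 → 5
  F-C → 3
  6-5 → 1
  C-2 → A
  6-D → 9 (borrow)
  9-4-1 → 4
  F-4 → B
  2-0 → 2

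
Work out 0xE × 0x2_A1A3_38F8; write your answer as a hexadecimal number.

Multiply each base-16 digit by 14, carrying:
  8×14 = 112 → write 0 carry 7
  F×14+7 = 217 → write 9 carry 13
  8×14+13 = 125 → write D carry 7
  3×14+7 = 49 → write 1 carry 3
  3×14+3 = 45 → write D carry 2
  A×14+2 = 142 → write E carry 8
  1×14+8 = 22 → write 6 carry 1
  A×14+1 = 141 → write D carry 8
  2×14+8 = 36 → write 4 carry 2
  remaining carry: 2

0x24D6ED1D90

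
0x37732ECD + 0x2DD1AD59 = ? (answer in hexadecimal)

Add column by column in base 16, right to left:
  D+9 = 6 carry 1
  C+5+1 = 2 carry 1
  E+D+1 = C carry 1
  2+A+1 = D
  3+1 = 4
  7+D = 4 carry 1
  7+D+1 = 5 carry 1
  3+2+1 = 6

0x6544DC26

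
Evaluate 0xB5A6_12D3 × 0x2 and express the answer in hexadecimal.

0x16B4C25A6

Multiply each base-16 digit by 2, carrying:
  3×2 = 6 → write 6
  D×2 = 26 → write A carry 1
  2×2+1 = 5 → write 5
  1×2 = 2 → write 2
  6×2 = 12 → write C
  A×2 = 20 → write 4 carry 1
  5×2+1 = 11 → write B
  B×2 = 22 → write 6 carry 1
  remaining carry: 1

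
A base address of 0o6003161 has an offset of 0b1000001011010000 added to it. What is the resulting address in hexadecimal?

0x188941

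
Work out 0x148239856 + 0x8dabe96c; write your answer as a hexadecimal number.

0x1d5cf81c2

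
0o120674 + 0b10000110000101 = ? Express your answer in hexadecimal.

0o120674 = 0xa1bc in hexadecimal.
0b10000110000101 = 0x2185 in hexadecimal.
Add column by column in base 16, right to left:
  c+5 = 1 carry 1
  b+8+1 = 4 carry 1
  1+1+1 = 3
  a+2 = c

0xc341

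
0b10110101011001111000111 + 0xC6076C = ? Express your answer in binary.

0xC6076C = 0b110001100000011101101100 in binary.
Add column by column in base 2, right to left:
  1+0 = 1
  1+0 = 1
  1+1 = 0 carry 1
  0+1+1 = 0 carry 1
  0+0+1 = 1
  0+1 = 1
  1+1 = 0 carry 1
  1+0+1 = 0 carry 1
  1+1+1 = 1 carry 1
  1+1+1 = 1 carry 1
  0+1+1 = 0 carry 1
  0+0+1 = 1
  1+0 = 1
  1+0 = 1
  0+0 = 0
  1+0 = 1
  0+0 = 0
  1+1 = 0 carry 1
  0+1+1 = 0 carry 1
  1+0+1 = 0 carry 1
  1+0+1 = 0 carry 1
  0+0+1 = 1
  1+1 = 0 carry 1
  0+1+1 = 0 carry 1
  final carry 1

0b1001000001011101100110011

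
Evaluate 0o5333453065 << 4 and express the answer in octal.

0o126671261520

4 bits is not a whole number of base-8 digits; in binary: 101011011011100101011000110101 << 4 = 1010110110111001010110001101010000.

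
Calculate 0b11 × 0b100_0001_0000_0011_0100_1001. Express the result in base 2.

Multiply each base-2 digit by 3, carrying:
  1×3 = 3 → write 1 carry 1
  0×3+1 = 1 → write 1
  0×3 = 0 → write 0
  1×3 = 3 → write 1 carry 1
  0×3+1 = 1 → write 1
  0×3 = 0 → write 0
  1×3 = 3 → write 1 carry 1
  0×3+1 = 1 → write 1
  1×3 = 3 → write 1 carry 1
  1×3+1 = 4 → write 0 carry 2
  0×3+2 = 2 → write 0 carry 1
  0×3+1 = 1 → write 1
  0×3 = 0 → write 0
  0×3 = 0 → write 0
  0×3 = 0 → write 0
  0×3 = 0 → write 0
  1×3 = 3 → write 1 carry 1
  0×3+1 = 1 → write 1
  0×3 = 0 → write 0
  0×3 = 0 → write 0
  0×3 = 0 → write 0
  0×3 = 0 → write 0
  1×3 = 3 → write 1 carry 1
  remaining carry: 1

0b110000110000100111011011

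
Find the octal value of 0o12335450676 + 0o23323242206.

Add column by column in base 8, right to left:
  6+6 = 4 carry 1
  7+0+1 = 0 carry 1
  6+2+1 = 1 carry 1
  0+2+1 = 3
  5+4 = 1 carry 1
  4+2+1 = 7
  5+3 = 0 carry 1
  3+2+1 = 6
  3+3 = 6
  2+3 = 5
  1+2 = 3

0o35660713104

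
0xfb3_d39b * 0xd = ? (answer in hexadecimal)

Multiply each base-16 digit by 13, carrying:
  b×13 = 143 → write f carry 8
  9×13+8 = 125 → write d carry 7
  3×13+7 = 46 → write e carry 2
  d×13+2 = 171 → write b carry 10
  3×13+10 = 49 → write 1 carry 3
  b×13+3 = 146 → write 2 carry 9
  f×13+9 = 204 → write c carry 12
  remaining carry: c

0xcc21bedf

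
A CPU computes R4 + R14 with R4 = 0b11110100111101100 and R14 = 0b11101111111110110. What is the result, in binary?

0b111100100111100010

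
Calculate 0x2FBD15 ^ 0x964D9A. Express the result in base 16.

XOR each hex digit independently (no carries):
  2^9=B, F^6=9, B^4=F, D^D=0, 1^9=8, 5^A=F

0xB9F08F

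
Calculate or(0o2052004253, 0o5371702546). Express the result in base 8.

0o7373706757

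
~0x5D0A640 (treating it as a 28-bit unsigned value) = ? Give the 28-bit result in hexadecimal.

0xA2F59BF

Each hex digit d becomes F−d:
  5→A, D→2, 0→F, A→5, 6→9, 4→B, 0→F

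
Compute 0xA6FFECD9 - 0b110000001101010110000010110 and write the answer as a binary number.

0b10100000111110010100000011000011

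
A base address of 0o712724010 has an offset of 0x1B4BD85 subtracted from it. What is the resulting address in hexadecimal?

0x576EA83

0o712724010 = 0x72BA808 in hexadecimal.
Subtract column by column in base 16:
  8-5 → 3
  0-8 → 8 (borrow)
  8-D-1 → A (borrow)
  A-B-1 → E (borrow)
  B-4-1 → 6
  2-B → 7 (borrow)
  7-1-1 → 5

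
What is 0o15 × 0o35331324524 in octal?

Multiply each base-8 digit by 13, carrying:
  4×13 = 52 → write 4 carry 6
  2×13+6 = 32 → write 0 carry 4
  5×13+4 = 69 → write 5 carry 8
  4×13+8 = 60 → write 4 carry 7
  2×13+7 = 33 → write 1 carry 4
  3×13+4 = 43 → write 3 carry 5
  1×13+5 = 18 → write 2 carry 2
  3×13+2 = 41 → write 1 carry 5
  3×13+5 = 44 → write 4 carry 5
  5×13+5 = 70 → write 6 carry 8
  3×13+8 = 47 → write 7 carry 5
  remaining carry: 5

0o576412314504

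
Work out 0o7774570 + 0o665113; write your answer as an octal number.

Add column by column in base 8, right to left:
  0+3 = 3
  7+1 = 0 carry 1
  5+1+1 = 7
  4+5 = 1 carry 1
  7+6+1 = 6 carry 1
  7+6+1 = 6 carry 1
  7+0+1 = 0 carry 1
  final carry 1

0o10661703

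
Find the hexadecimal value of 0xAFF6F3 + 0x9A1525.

0x14A0C18

Add column by column in base 16, right to left:
  3+5 = 8
  F+2 = 1 carry 1
  6+5+1 = C
  F+1 = 0 carry 1
  F+A+1 = A carry 1
  A+9+1 = 4 carry 1
  final carry 1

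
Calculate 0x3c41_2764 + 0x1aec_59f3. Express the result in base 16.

0x572d8157

Add column by column in base 16, right to left:
  4+3 = 7
  6+f = 5 carry 1
  7+9+1 = 1 carry 1
  2+5+1 = 8
  1+c = d
  4+e = 2 carry 1
  c+a+1 = 7 carry 1
  3+1+1 = 5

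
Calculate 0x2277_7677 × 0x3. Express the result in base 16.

0x67666365

Multiply each base-16 digit by 3, carrying:
  7×3 = 21 → write 5 carry 1
  7×3+1 = 22 → write 6 carry 1
  6×3+1 = 19 → write 3 carry 1
  7×3+1 = 22 → write 6 carry 1
  7×3+1 = 22 → write 6 carry 1
  7×3+1 = 22 → write 6 carry 1
  2×3+1 = 7 → write 7
  2×3 = 6 → write 6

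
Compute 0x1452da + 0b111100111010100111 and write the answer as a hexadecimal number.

0x182181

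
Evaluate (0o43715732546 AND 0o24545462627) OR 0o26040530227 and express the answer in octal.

0o26545532627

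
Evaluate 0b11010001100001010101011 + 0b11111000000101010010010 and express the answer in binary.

Add column by column in base 2, right to left:
  1+0 = 1
  1+1 = 0 carry 1
  0+0+1 = 1
  1+0 = 1
  0+1 = 1
  1+0 = 1
  0+0 = 0
  1+1 = 0 carry 1
  0+0+1 = 1
  1+1 = 0 carry 1
  0+0+1 = 1
  0+1 = 1
  0+0 = 0
  0+0 = 0
  1+0 = 1
  1+0 = 1
  0+0 = 0
  0+0 = 0
  0+1 = 1
  1+1 = 0 carry 1
  0+1+1 = 0 carry 1
  1+1+1 = 1 carry 1
  1+1+1 = 1 carry 1
  final carry 1

0b111001001100110100111101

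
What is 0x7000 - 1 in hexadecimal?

The trailing 3 digits are 0, so subtracting 1 borrows through: they become F and the next digit up decrements.

0x6FFF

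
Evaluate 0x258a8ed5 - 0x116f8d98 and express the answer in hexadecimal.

0x141b013d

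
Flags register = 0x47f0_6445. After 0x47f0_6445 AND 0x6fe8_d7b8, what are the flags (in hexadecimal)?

AND each hex digit independently (no carries):
  4&6=4, 7&f=7, f&e=e, 0&8=0, 6&d=4, 4&7=4, 4&b=0, 5&8=0

0x47e04400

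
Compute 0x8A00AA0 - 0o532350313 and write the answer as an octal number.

0o315434725

0x8A00AA0 = 0o1050005240 in octal.
Subtract column by column in base 8:
  0-3 → 5 (borrow)
  4-1-1 → 2
  2-3 → 7 (borrow)
  5-0-1 → 4
  0-5 → 3 (borrow)
  0-3-1 → 4 (borrow)
  0-2-1 → 5 (borrow)
  5-3-1 → 1
  0-5 → 3 (borrow)
  1-0-1 → 0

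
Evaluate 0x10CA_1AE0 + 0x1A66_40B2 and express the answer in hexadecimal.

0x2B305B92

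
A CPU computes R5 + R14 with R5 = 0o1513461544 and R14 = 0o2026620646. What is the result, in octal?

Add column by column in base 8, right to left:
  4+6 = 2 carry 1
  4+4+1 = 1 carry 1
  5+6+1 = 4 carry 1
  1+0+1 = 2
  6+2 = 0 carry 1
  4+6+1 = 3 carry 1
  3+6+1 = 2 carry 1
  1+2+1 = 4
  5+0 = 5
  1+2 = 3

0o3542302412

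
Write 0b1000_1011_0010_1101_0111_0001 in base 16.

0x8B2D71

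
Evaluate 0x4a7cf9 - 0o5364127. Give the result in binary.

0x4a7cf9 = 0b10010100111110011111001 in binary.
0o5364127 = 0b101011110100001010111 in binary.
Subtract column by column in base 2:
  1-1 → 0
  0-1 → 1 (borrow)
  0-1-1 → 0 (borrow)
  1-0-1 → 0
  1-1 → 0
  1-0 → 1
  1-1 → 0
  1-0 → 1
  0-0 → 0
  0-0 → 0
  1-0 → 1
  1-1 → 0
  1-0 → 1
  1-1 → 0
  1-1 → 0
  0-1 → 1 (borrow)
  0-1-1 → 0 (borrow)
  1-0-1 → 0
  0-1 → 1 (borrow)
  1-0-1 → 0
  0-1 → 1 (borrow)
  0-0-1 → 1 (borrow)
  1-0-1 → 0

0b1101001001010010100010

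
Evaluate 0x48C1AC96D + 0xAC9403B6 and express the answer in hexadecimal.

0x538AECD23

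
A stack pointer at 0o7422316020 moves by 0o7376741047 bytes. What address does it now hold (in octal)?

0o17021257067

Add column by column in base 8, right to left:
  0+7 = 7
  2+4 = 6
  0+0 = 0
  6+1 = 7
  1+4 = 5
  3+7 = 2 carry 1
  2+6+1 = 1 carry 1
  2+7+1 = 2 carry 1
  4+3+1 = 0 carry 1
  7+7+1 = 7 carry 1
  final carry 1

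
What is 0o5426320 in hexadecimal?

Each octal digit is 3 bits: 5=101 4=100 2=010 6=110 3=011 2=010 0=000.
Group the bits into nibbles: 0001 0110 0010 1100 1101 0000 → 162cd0.

0x162cd0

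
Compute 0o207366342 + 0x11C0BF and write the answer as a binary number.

0b10001011111010110110100001

0o207366342 = 0b10000111011110110011100010 in binary.
0x11C0BF = 0b100011100000010111111 in binary.
Add column by column in base 2, right to left:
  0+1 = 1
  1+1 = 0 carry 1
  0+1+1 = 0 carry 1
  0+1+1 = 0 carry 1
  0+1+1 = 0 carry 1
  1+1+1 = 1 carry 1
  1+0+1 = 0 carry 1
  1+1+1 = 1 carry 1
  0+0+1 = 1
  0+0 = 0
  1+0 = 1
  1+0 = 1
  0+0 = 0
  1+0 = 1
  1+1 = 0 carry 1
  1+1+1 = 1 carry 1
  1+1+1 = 1 carry 1
  0+0+1 = 1
  1+0 = 1
  1+0 = 1
  1+1 = 0 carry 1
  0+0+1 = 1
  0+0 = 0
  0+0 = 0
  0+0 = 0
  1+0 = 1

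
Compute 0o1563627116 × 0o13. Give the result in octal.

0o22771576532

Multiply each base-8 digit by 11, carrying:
  6×11 = 66 → write 2 carry 8
  1×11+8 = 19 → write 3 carry 2
  1×11+2 = 13 → write 5 carry 1
  7×11+1 = 78 → write 6 carry 9
  2×11+9 = 31 → write 7 carry 3
  6×11+3 = 69 → write 5 carry 8
  3×11+8 = 41 → write 1 carry 5
  6×11+5 = 71 → write 7 carry 8
  5×11+8 = 63 → write 7 carry 7
  1×11+7 = 18 → write 2 carry 2
  remaining carry: 2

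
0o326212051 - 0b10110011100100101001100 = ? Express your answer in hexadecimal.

0x2ff4add

0o326212051 = 0x3591429 in hexadecimal.
0b10110011100100101001100 = 0x59c94c in hexadecimal.
Subtract column by column in base 16:
  9-c → d (borrow)
  2-4-1 → d (borrow)
  4-9-1 → a (borrow)
  1-c-1 → 4 (borrow)
  9-9-1 → f (borrow)
  5-5-1 → f (borrow)
  3-0-1 → 2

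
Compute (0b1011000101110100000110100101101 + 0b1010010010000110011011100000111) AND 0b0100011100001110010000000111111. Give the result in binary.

0b100010100001010000000000110100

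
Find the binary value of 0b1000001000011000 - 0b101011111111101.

Subtract column by column in base 2:
  0-1 → 1 (borrow)
  0-0-1 → 1 (borrow)
  0-1-1 → 0 (borrow)
  1-1-1 → 1 (borrow)
  1-1-1 → 1 (borrow)
  0-1-1 → 0 (borrow)
  0-1-1 → 0 (borrow)
  0-1-1 → 0 (borrow)
  0-1-1 → 0 (borrow)
  1-1-1 → 1 (borrow)
  0-1-1 → 0 (borrow)
  0-0-1 → 1 (borrow)
  0-1-1 → 0 (borrow)
  0-0-1 → 1 (borrow)
  0-1-1 → 0 (borrow)
  1-0-1 → 0

0b10101000011011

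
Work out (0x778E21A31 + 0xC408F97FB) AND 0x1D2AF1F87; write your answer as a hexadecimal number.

0x190211204

Add column by column in base 16, right to left:
  1+B = C
  3+F = 2 carry 1
  A+7+1 = 2 carry 1
  1+9+1 = B
  2+F = 1 carry 1
  E+8+1 = 7 carry 1
  8+0+1 = 9
  7+4 = B
  7+C = 3 carry 1
  final carry 1
Sum = 0x13B971B22C; now AND with 0x1D2AF1F87:
  1&0=0, 3&1=1, B&D=9, 9&2=0, 7&A=2, 1&F=1, B&1=1, 2&F=2, 2&8=0, C&7=4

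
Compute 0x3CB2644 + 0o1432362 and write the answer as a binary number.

0b11110100010101101100110110

0x3CB2644 = 0b11110010110010011001000100 in binary.
0o1432362 = 0b1100011010011110010 in binary.
Add column by column in base 2, right to left:
  0+0 = 0
  0+1 = 1
  1+0 = 1
  0+0 = 0
  0+1 = 1
  0+1 = 1
  1+1 = 0 carry 1
  0+1+1 = 0 carry 1
  0+0+1 = 1
  1+0 = 1
  1+1 = 0 carry 1
  0+0+1 = 1
  0+1 = 1
  1+1 = 0 carry 1
  0+0+1 = 1
  0+0 = 0
  1+0 = 1
  1+1 = 0 carry 1
  0+1+1 = 0 carry 1
  1+0+1 = 0 carry 1
  0+0+1 = 1
  0+0 = 0
  1+0 = 1
  1+0 = 1
  1+0 = 1
  1+0 = 1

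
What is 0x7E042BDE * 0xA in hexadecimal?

0x4EC29B6AC

Multiply each base-16 digit by 10, carrying:
  E×10 = 140 → write C carry 8
  D×10+8 = 138 → write A carry 8
  B×10+8 = 118 → write 6 carry 7
  2×10+7 = 27 → write B carry 1
  4×10+1 = 41 → write 9 carry 2
  0×10+2 = 2 → write 2
  E×10 = 140 → write C carry 8
  7×10+8 = 78 → write E carry 4
  remaining carry: 4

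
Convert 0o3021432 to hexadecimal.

0xC231A

Each octal digit is 3 bits: 3=011 0=000 2=010 1=001 4=100 3=011 2=010.
Group the bits into nibbles: 1100 0010 0011 0001 1010 → C231A.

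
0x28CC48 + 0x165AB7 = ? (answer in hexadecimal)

Add column by column in base 16, right to left:
  8+7 = F
  4+B = F
  C+A = 6 carry 1
  C+5+1 = 2 carry 1
  8+6+1 = F
  2+1 = 3

0x3F26FF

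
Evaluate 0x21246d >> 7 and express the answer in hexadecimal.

7 bits is not a whole number of base-16 digits; in binary: 1000010010010001101101 >> 7 = 100001001001000.

0x4248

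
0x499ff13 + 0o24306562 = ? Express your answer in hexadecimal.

0x4eb8c85

0o24306562 = 0x518d72 in hexadecimal.
Add column by column in base 16, right to left:
  3+2 = 5
  1+7 = 8
  f+d = c carry 1
  f+8+1 = 8 carry 1
  9+1+1 = b
  9+5 = e
  4+0 = 4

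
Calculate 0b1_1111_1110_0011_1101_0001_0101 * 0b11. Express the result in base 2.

0b101111110101011011100111111

Multiply each base-2 digit by 3, carrying:
  1×3 = 3 → write 1 carry 1
  0×3+1 = 1 → write 1
  1×3 = 3 → write 1 carry 1
  0×3+1 = 1 → write 1
  1×3 = 3 → write 1 carry 1
  0×3+1 = 1 → write 1
  0×3 = 0 → write 0
  0×3 = 0 → write 0
  1×3 = 3 → write 1 carry 1
  0×3+1 = 1 → write 1
  1×3 = 3 → write 1 carry 1
  1×3+1 = 4 → write 0 carry 2
  1×3+2 = 5 → write 1 carry 2
  1×3+2 = 5 → write 1 carry 2
  0×3+2 = 2 → write 0 carry 1
  0×3+1 = 1 → write 1
  0×3 = 0 → write 0
  1×3 = 3 → write 1 carry 1
  1×3+1 = 4 → write 0 carry 2
  1×3+2 = 5 → write 1 carry 2
  1×3+2 = 5 → write 1 carry 2
  1×3+2 = 5 → write 1 carry 2
  1×3+2 = 5 → write 1 carry 2
  1×3+2 = 5 → write 1 carry 2
  1×3+2 = 5 → write 1 carry 2
  remaining carry: 10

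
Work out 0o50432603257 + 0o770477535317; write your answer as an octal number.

0o1041132340576

Add column by column in base 8, right to left:
  7+7 = 6 carry 1
  5+1+1 = 7
  2+3 = 5
  3+5 = 0 carry 1
  0+3+1 = 4
  6+5 = 3 carry 1
  2+7+1 = 2 carry 1
  3+7+1 = 3 carry 1
  4+4+1 = 1 carry 1
  0+0+1 = 1
  5+7 = 4 carry 1
  0+7+1 = 0 carry 1
  final carry 1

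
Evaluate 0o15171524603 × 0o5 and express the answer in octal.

0o102140247617

Multiply each base-8 digit by 5, carrying:
  3×5 = 15 → write 7 carry 1
  0×5+1 = 1 → write 1
  6×5 = 30 → write 6 carry 3
  4×5+3 = 23 → write 7 carry 2
  2×5+2 = 12 → write 4 carry 1
  5×5+1 = 26 → write 2 carry 3
  1×5+3 = 8 → write 0 carry 1
  7×5+1 = 36 → write 4 carry 4
  1×5+4 = 9 → write 1 carry 1
  5×5+1 = 26 → write 2 carry 3
  1×5+3 = 8 → write 0 carry 1
  remaining carry: 1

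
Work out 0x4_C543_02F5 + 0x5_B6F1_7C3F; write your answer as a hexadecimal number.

0xA7C347F34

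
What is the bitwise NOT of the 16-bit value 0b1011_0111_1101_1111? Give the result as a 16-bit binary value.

Invert each bit: 1011011111011111 → 0100100000100000.

0b0100100000100000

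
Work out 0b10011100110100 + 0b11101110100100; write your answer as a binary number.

Add column by column in base 2, right to left:
  0+0 = 0
  0+0 = 0
  1+1 = 0 carry 1
  0+0+1 = 1
  1+0 = 1
  1+1 = 0 carry 1
  0+0+1 = 1
  0+1 = 1
  1+1 = 0 carry 1
  1+1+1 = 1 carry 1
  1+0+1 = 0 carry 1
  0+1+1 = 0 carry 1
  0+1+1 = 0 carry 1
  1+1+1 = 1 carry 1
  final carry 1

0b110001011011000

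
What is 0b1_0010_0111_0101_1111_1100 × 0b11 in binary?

0b1101110110000111110100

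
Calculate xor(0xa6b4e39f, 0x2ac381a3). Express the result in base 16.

XOR each hex digit independently (no carries):
  a^2=8, 6^a=c, b^c=7, 4^3=7, e^8=6, 3^1=2, 9^a=3, f^3=c

0x8c77623c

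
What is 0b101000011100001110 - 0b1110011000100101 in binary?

0b11010000011101001

Subtract column by column in base 2:
  0-1 → 1 (borrow)
  1-0-1 → 0
  1-1 → 0
  1-0 → 1
  0-0 → 0
  0-1 → 1 (borrow)
  0-0-1 → 1 (borrow)
  0-0-1 → 1 (borrow)
  1-0-1 → 0
  1-1 → 0
  1-1 → 0
  0-0 → 0
  0-0 → 0
  0-1 → 1 (borrow)
  0-1-1 → 0 (borrow)
  1-1-1 → 1 (borrow)
  0-0-1 → 1 (borrow)
  1-0-1 → 0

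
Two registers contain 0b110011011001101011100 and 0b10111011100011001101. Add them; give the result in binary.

0b1001010110110000101001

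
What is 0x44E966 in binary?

Expand each hex digit to 4 bits: 4=0100 4=0100 E=1110 9=1001 6=0110 6=0110.

0b10001001110100101100110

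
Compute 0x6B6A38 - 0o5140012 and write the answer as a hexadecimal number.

0o5140012 = 0x14C00A in hexadecimal.
Subtract column by column in base 16:
  8-A → E (borrow)
  3-0-1 → 2
  A-0 → A
  6-C → A (borrow)
  B-4-1 → 6
  6-1 → 5

0x56AA2E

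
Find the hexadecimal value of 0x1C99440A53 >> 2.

0x726510294

2 bits is not a whole number of base-16 digits; in binary: 1110010011001010001000000101001010011 >> 2 = 11100100110010100010000001010010100.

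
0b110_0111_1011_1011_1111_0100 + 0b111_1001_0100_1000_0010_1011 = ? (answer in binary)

0b111000010000010000011111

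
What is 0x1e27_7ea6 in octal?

0o3611677246

Expand each hex digit to 4 bits: 1=0001 e=1110 2=0010 7=0111 7=0111 e=1110 a=1010 6=0110.
Group the bits in threes: 011 110 001 001 110 111 111 010 100 110 → 3611677246.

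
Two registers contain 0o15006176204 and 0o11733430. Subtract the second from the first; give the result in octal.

0o14774242554

Subtract column by column in base 8:
  4-0 → 4
  0-3 → 5 (borrow)
  2-4-1 → 5 (borrow)
  6-3-1 → 2
  7-3 → 4
  1-7 → 2 (borrow)
  6-1-1 → 4
  0-1 → 7 (borrow)
  0-0-1 → 7 (borrow)
  5-0-1 → 4
  1-0 → 1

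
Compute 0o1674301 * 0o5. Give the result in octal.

0o11255705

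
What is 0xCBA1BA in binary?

0b110010111010000110111010

Expand each hex digit to 4 bits: C=1100 B=1011 A=1010 1=0001 B=1011 A=1010.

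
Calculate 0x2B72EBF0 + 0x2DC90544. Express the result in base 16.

0x593BF134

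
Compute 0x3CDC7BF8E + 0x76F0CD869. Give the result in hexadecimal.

Add column by column in base 16, right to left:
  E+9 = 7 carry 1
  8+6+1 = F
  F+8 = 7 carry 1
  B+D+1 = 9 carry 1
  7+C+1 = 4 carry 1
  C+0+1 = D
  D+F = C carry 1
  C+6+1 = 3 carry 1
  3+7+1 = B

0xB3CD497F7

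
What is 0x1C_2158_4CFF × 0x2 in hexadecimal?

0x3842B099FE

Multiply each base-16 digit by 2, carrying:
  F×2 = 30 → write E carry 1
  F×2+1 = 31 → write F carry 1
  C×2+1 = 25 → write 9 carry 1
  4×2+1 = 9 → write 9
  8×2 = 16 → write 0 carry 1
  5×2+1 = 11 → write B
  1×2 = 2 → write 2
  2×2 = 4 → write 4
  C×2 = 24 → write 8 carry 1
  1×2+1 = 3 → write 3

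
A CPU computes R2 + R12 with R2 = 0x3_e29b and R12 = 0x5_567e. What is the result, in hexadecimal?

0x93919

Add column by column in base 16, right to left:
  b+e = 9 carry 1
  9+7+1 = 1 carry 1
  2+6+1 = 9
  e+5 = 3 carry 1
  3+5+1 = 9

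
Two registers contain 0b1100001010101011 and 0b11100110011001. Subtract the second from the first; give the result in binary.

0b1000100100010010

Subtract column by column in base 2:
  1-1 → 0
  1-0 → 1
  0-0 → 0
  1-1 → 0
  0-1 → 1 (borrow)
  1-0-1 → 0
  0-0 → 0
  1-1 → 0
  0-1 → 1 (borrow)
  1-0-1 → 0
  0-0 → 0
  0-1 → 1 (borrow)
  0-1-1 → 0 (borrow)
  0-1-1 → 0 (borrow)
  1-0-1 → 0
  1-0 → 1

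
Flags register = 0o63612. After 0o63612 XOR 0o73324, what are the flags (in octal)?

0o10536

XOR each oct digit independently (no carries):
  6^7=1, 3^3=0, 6^3=5, 1^2=3, 2^4=6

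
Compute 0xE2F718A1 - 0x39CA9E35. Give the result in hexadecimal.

0xA92C7A6C

Subtract column by column in base 16:
  1-5 → C (borrow)
  A-3-1 → 6
  8-E → A (borrow)
  1-9-1 → 7 (borrow)
  7-A-1 → C (borrow)
  F-C-1 → 2
  2-9 → 9 (borrow)
  E-3-1 → A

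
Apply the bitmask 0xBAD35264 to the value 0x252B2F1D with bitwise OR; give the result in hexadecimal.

OR each hex digit independently (no carries):
  2|B=B, 5|A=F, 2|D=F, B|3=B, 2|5=7, F|2=F, 1|6=7, D|4=D

0xBFFB7F7D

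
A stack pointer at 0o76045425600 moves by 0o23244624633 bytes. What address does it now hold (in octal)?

0o121312252433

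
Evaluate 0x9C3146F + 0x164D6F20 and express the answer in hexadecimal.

0x2010838F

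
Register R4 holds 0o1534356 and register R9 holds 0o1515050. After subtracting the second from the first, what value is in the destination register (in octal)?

Subtract column by column in base 8:
  6-0 → 6
  5-5 → 0
  3-0 → 3
  4-5 → 7 (borrow)
  3-1-1 → 1
  5-5 → 0
  1-1 → 0

0o17306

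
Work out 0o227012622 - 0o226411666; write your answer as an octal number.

Subtract column by column in base 8:
  2-6 → 4 (borrow)
  2-6-1 → 3 (borrow)
  6-6-1 → 7 (borrow)
  2-1-1 → 0
  1-1 → 0
  0-4 → 4 (borrow)
  7-6-1 → 0
  2-2 → 0
  2-2 → 0

0o400734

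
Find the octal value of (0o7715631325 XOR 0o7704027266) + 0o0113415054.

First 0o7715631325 XOR 0o7704027266 = 0o0011616143.
Add column by column in base 8, right to left:
  3+4 = 7
  4+5 = 1 carry 1
  1+0+1 = 2
  6+5 = 3 carry 1
  1+1+1 = 3
  6+4 = 2 carry 1
  1+3+1 = 5
  1+1 = 2
  0+1 = 1

0o125233217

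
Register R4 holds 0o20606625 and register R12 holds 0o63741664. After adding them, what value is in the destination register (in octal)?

Add column by column in base 8, right to left:
  5+4 = 1 carry 1
  2+6+1 = 1 carry 1
  6+6+1 = 5 carry 1
  6+1+1 = 0 carry 1
  0+4+1 = 5
  6+7 = 5 carry 1
  0+3+1 = 4
  2+6 = 0 carry 1
  final carry 1

0o104550511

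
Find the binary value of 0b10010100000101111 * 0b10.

0b100101000001011110

Multiply each base-2 digit by 2, carrying:
  1×2 = 2 → write 0 carry 1
  1×2+1 = 3 → write 1 carry 1
  1×2+1 = 3 → write 1 carry 1
  1×2+1 = 3 → write 1 carry 1
  0×2+1 = 1 → write 1
  1×2 = 2 → write 0 carry 1
  0×2+1 = 1 → write 1
  0×2 = 0 → write 0
  0×2 = 0 → write 0
  0×2 = 0 → write 0
  0×2 = 0 → write 0
  1×2 = 2 → write 0 carry 1
  0×2+1 = 1 → write 1
  1×2 = 2 → write 0 carry 1
  0×2+1 = 1 → write 1
  0×2 = 0 → write 0
  1×2 = 2 → write 0 carry 1
  remaining carry: 1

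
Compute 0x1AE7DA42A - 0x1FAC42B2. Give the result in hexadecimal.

0x18ED16178

Subtract column by column in base 16:
  A-2 → 8
  2-B → 7 (borrow)
  4-2-1 → 1
  A-4 → 6
  D-C → 1
  7-A → D (borrow)
  E-F-1 → E (borrow)
  A-1-1 → 8
  1-0 → 1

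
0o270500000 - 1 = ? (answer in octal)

0o270477777

The trailing 5 digits are 0, so subtracting 1 borrows through: they become 7 and the next digit up decrements.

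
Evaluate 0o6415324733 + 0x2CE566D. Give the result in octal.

0o6701000110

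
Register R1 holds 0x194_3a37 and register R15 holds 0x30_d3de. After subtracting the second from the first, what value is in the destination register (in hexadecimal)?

0x1636659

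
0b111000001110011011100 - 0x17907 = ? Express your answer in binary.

0x17907 = 0b10111100100000111 in binary.
Subtract column by column in base 2:
  0-1 → 1 (borrow)
  0-1-1 → 0 (borrow)
  1-1-1 → 1 (borrow)
  1-0-1 → 0
  1-0 → 1
  0-0 → 0
  1-0 → 1
  1-0 → 1
  0-1 → 1 (borrow)
  0-0-1 → 1 (borrow)
  1-0-1 → 0
  1-1 → 0
  1-1 → 0
  0-1 → 1 (borrow)
  0-1-1 → 0 (borrow)
  0-0-1 → 1 (borrow)
  0-1-1 → 0 (borrow)
  0-0-1 → 1 (borrow)
  1-0-1 → 0
  1-0 → 1
  1-0 → 1

0b110101010001111010101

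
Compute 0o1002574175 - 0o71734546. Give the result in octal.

Subtract column by column in base 8:
  5-6 → 7 (borrow)
  7-4-1 → 2
  1-5 → 4 (borrow)
  4-4-1 → 7 (borrow)
  7-3-1 → 3
  5-7 → 6 (borrow)
  2-1-1 → 0
  0-7 → 1 (borrow)
  0-0-1 → 7 (borrow)
  1-0-1 → 0

0o710637427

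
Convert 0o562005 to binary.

0b101110010000000101

Each octal digit is 3 bits: 5=101 6=110 2=010 0=000 0=000 5=101.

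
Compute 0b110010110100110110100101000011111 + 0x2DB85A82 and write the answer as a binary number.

0x2DB85A82 = 0b101101101110000101101010000010 in binary.
Add column by column in base 2, right to left:
  1+0 = 1
  1+1 = 0 carry 1
  1+0+1 = 0 carry 1
  1+0+1 = 0 carry 1
  1+0+1 = 0 carry 1
  0+0+1 = 1
  0+0 = 0
  0+1 = 1
  0+0 = 0
  1+1 = 0 carry 1
  0+0+1 = 1
  1+1 = 0 carry 1
  0+1+1 = 0 carry 1
  0+0+1 = 1
  1+1 = 0 carry 1
  0+0+1 = 1
  1+0 = 1
  1+0 = 1
  0+0 = 0
  1+1 = 0 carry 1
  1+1+1 = 1 carry 1
  0+1+1 = 0 carry 1
  0+0+1 = 1
  1+1 = 0 carry 1
  0+1+1 = 0 carry 1
  1+0+1 = 0 carry 1
  1+1+1 = 1 carry 1
  0+1+1 = 0 carry 1
  1+0+1 = 0 carry 1
  0+1+1 = 0 carry 1
  0+0+1 = 1
  1+0 = 1
  1+0 = 1

0b111000100010100111010010010100001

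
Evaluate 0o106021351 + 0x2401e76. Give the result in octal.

0o326040537

0x2401e76 = 0o220017166 in octal.
Add column by column in base 8, right to left:
  1+6 = 7
  5+6 = 3 carry 1
  3+1+1 = 5
  1+7 = 0 carry 1
  2+1+1 = 4
  0+0 = 0
  6+0 = 6
  0+2 = 2
  1+2 = 3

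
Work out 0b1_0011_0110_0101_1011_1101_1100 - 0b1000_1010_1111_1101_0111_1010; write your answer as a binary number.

0b101010110101111001100010

Subtract column by column in base 2:
  0-0 → 0
  0-1 → 1 (borrow)
  1-0-1 → 0
  1-1 → 0
  1-1 → 0
  0-1 → 1 (borrow)
  1-1-1 → 1 (borrow)
  1-0-1 → 0
  1-1 → 0
  1-0 → 1
  0-1 → 1 (borrow)
  1-1-1 → 1 (borrow)
  1-1-1 → 1 (borrow)
  0-1-1 → 0 (borrow)
  1-1-1 → 1 (borrow)
  0-1-1 → 0 (borrow)
  0-0-1 → 1 (borrow)
  1-1-1 → 1 (borrow)
  1-0-1 → 0
  0-1 → 1 (borrow)
  1-0-1 → 0
  1-0 → 1
  0-0 → 0
  0-1 → 1 (borrow)
  1-0-1 → 0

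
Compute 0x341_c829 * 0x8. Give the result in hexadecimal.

Multiply each base-16 digit by 8, carrying:
  9×8 = 72 → write 8 carry 4
  2×8+4 = 20 → write 4 carry 1
  8×8+1 = 65 → write 1 carry 4
  c×8+4 = 100 → write 4 carry 6
  1×8+6 = 14 → write e
  4×8 = 32 → write 0 carry 2
  3×8+2 = 26 → write a carry 1
  remaining carry: 1

0x1a0e4148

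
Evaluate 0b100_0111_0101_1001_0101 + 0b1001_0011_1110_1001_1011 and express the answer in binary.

0b11011011010000110000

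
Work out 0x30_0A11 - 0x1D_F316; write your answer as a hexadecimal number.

Subtract column by column in base 16:
  1-6 → B (borrow)
  1-1-1 → F (borrow)
  A-3-1 → 6
  0-F → 1 (borrow)
  0-D-1 → 2 (borrow)
  3-1-1 → 1

0x1216FB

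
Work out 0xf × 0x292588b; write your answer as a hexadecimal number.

0x26933025

Multiply each base-16 digit by 15, carrying:
  b×15 = 165 → write 5 carry 10
  8×15+10 = 130 → write 2 carry 8
  8×15+8 = 128 → write 0 carry 8
  5×15+8 = 83 → write 3 carry 5
  2×15+5 = 35 → write 3 carry 2
  9×15+2 = 137 → write 9 carry 8
  2×15+8 = 38 → write 6 carry 2
  remaining carry: 2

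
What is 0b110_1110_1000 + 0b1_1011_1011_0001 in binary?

0b10001010011001

Add column by column in base 2, right to left:
  0+1 = 1
  0+0 = 0
  0+0 = 0
  1+0 = 1
  0+1 = 1
  1+1 = 0 carry 1
  1+0+1 = 0 carry 1
  1+1+1 = 1 carry 1
  0+1+1 = 0 carry 1
  1+1+1 = 1 carry 1
  1+0+1 = 0 carry 1
  0+1+1 = 0 carry 1
  0+1+1 = 0 carry 1
  final carry 1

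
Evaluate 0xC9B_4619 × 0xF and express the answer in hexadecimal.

0xBD191B77

Multiply each base-16 digit by 15, carrying:
  9×15 = 135 → write 7 carry 8
  1×15+8 = 23 → write 7 carry 1
  6×15+1 = 91 → write B carry 5
  4×15+5 = 65 → write 1 carry 4
  B×15+4 = 169 → write 9 carry 10
  9×15+10 = 145 → write 1 carry 9
  C×15+9 = 189 → write D carry 11
  remaining carry: B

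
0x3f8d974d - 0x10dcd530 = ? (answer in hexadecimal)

Subtract column by column in base 16:
  d-0 → d
  4-3 → 1
  7-5 → 2
  9-d → c (borrow)
  d-c-1 → 0
  8-d → b (borrow)
  f-0-1 → e
  3-1 → 2

0x2eb0c21d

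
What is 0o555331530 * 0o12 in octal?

0o7106200560

Multiply each base-8 digit by 10, carrying:
  0×10 = 0 → write 0
  3×10 = 30 → write 6 carry 3
  5×10+3 = 53 → write 5 carry 6
  1×10+6 = 16 → write 0 carry 2
  3×10+2 = 32 → write 0 carry 4
  3×10+4 = 34 → write 2 carry 4
  5×10+4 = 54 → write 6 carry 6
  5×10+6 = 56 → write 0 carry 7
  5×10+7 = 57 → write 1 carry 7
  remaining carry: 7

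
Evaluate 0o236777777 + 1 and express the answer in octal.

The trailing 6 digits are 7 (max in base 8), so adding 1 cascades: they roll to 0 and the next digit up increments.

0o237000000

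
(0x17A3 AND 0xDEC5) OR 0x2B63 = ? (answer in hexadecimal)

0x3FE3

0x17A3 AND 0xDEC5 = 0x1681.
Then OR with 0x2B63.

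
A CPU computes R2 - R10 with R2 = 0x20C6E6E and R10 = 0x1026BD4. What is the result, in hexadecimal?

0x10A029A

Subtract column by column in base 16:
  E-4 → A
  6-D → 9 (borrow)
  E-B-1 → 2
  6-6 → 0
  C-2 → A
  0-0 → 0
  2-1 → 1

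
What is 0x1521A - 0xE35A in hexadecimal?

Subtract column by column in base 16:
  A-A → 0
  1-5 → C (borrow)
  2-3-1 → E (borrow)
  5-E-1 → 6 (borrow)
  1-0-1 → 0

0x6EC0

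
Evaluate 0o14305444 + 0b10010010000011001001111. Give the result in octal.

0b10010010000011001001111 = 0o22203117 in octal.
Add column by column in base 8, right to left:
  4+7 = 3 carry 1
  4+1+1 = 6
  4+1 = 5
  5+3 = 0 carry 1
  0+0+1 = 1
  3+2 = 5
  4+2 = 6
  1+2 = 3

0o36510563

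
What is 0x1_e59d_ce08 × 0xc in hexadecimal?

0x16c365a860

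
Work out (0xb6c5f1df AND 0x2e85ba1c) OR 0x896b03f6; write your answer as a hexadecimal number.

0xafefb3fe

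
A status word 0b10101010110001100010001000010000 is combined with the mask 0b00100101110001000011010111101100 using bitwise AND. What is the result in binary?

0b00100000110001000010000000000000

AND bit by bit (1 only where both bits are 1):
  10101010110001100010001000010000
& 00100101110001000011010111101100
= 00100000110001000010000000000000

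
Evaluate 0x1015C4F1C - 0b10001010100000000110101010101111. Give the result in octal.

0o16666762155

0x1015C4F1C = 0o40127047434 in octal.
0b10001010100000000110101010101111 = 0o21240065257 in octal.
Subtract column by column in base 8:
  4-7 → 5 (borrow)
  3-5-1 → 5 (borrow)
  4-2-1 → 1
  7-5 → 2
  4-6 → 6 (borrow)
  0-0-1 → 7 (borrow)
  7-0-1 → 6
  2-4 → 6 (borrow)
  1-2-1 → 6 (borrow)
  0-1-1 → 6 (borrow)
  4-2-1 → 1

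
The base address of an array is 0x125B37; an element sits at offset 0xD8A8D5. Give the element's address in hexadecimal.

0xEB040C

Add column by column in base 16, right to left:
  7+5 = C
  3+D = 0 carry 1
  B+8+1 = 4 carry 1
  5+A+1 = 0 carry 1
  2+8+1 = B
  1+D = E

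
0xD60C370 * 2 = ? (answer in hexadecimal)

Multiply each base-16 digit by 2, carrying:
  0×2 = 0 → write 0
  7×2 = 14 → write E
  3×2 = 6 → write 6
  C×2 = 24 → write 8 carry 1
  0×2+1 = 1 → write 1
  6×2 = 12 → write C
  D×2 = 26 → write A carry 1
  remaining carry: 1

0x1AC186E0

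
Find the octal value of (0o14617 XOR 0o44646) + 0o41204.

0o111255

First 0o14617 XOR 0o44646 = 0o50051.
Add column by column in base 8, right to left:
  1+4 = 5
  5+0 = 5
  0+2 = 2
  0+1 = 1
  5+4 = 1 carry 1
  final carry 1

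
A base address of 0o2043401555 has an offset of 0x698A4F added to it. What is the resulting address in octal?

0x698A4F = 0o32305117 in octal.
Add column by column in base 8, right to left:
  5+7 = 4 carry 1
  5+1+1 = 7
  5+1 = 6
  1+5 = 6
  0+0 = 0
  4+3 = 7
  3+2 = 5
  4+3 = 7
  0+0 = 0
  2+0 = 2

0o2075706674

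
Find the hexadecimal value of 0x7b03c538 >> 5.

5 bits is not a whole number of base-16 digits; in binary: 1111011000000111100010100111000 >> 5 = 11110110000001111000101001.

0x3d81e29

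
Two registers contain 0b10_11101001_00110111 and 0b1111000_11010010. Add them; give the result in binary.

0b110110001000001001

Add column by column in base 2, right to left:
  1+0 = 1
  1+1 = 0 carry 1
  1+0+1 = 0 carry 1
  0+0+1 = 1
  1+1 = 0 carry 1
  1+0+1 = 0 carry 1
  0+1+1 = 0 carry 1
  0+1+1 = 0 carry 1
  1+0+1 = 0 carry 1
  0+0+1 = 1
  0+0 = 0
  1+1 = 0 carry 1
  0+1+1 = 0 carry 1
  1+1+1 = 1 carry 1
  1+1+1 = 1 carry 1
  1+0+1 = 0 carry 1
  0+0+1 = 1
  1+0 = 1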